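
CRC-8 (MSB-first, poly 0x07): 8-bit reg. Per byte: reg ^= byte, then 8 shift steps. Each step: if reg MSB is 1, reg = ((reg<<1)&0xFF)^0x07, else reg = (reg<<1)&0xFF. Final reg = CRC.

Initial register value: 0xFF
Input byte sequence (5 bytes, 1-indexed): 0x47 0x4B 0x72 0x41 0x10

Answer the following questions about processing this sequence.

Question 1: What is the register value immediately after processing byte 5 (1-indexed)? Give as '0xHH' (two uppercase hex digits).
Answer: 0x46

Derivation:
After byte 1 (0x47): reg=0x21
After byte 2 (0x4B): reg=0x11
After byte 3 (0x72): reg=0x2E
After byte 4 (0x41): reg=0x0A
After byte 5 (0x10): reg=0x46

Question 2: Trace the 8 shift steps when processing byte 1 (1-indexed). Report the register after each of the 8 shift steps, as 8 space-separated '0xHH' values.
Register before byte 1: 0xFF
After XOR with byte 0x47: 0xB8

Answer: 0x77 0xEE 0xDB 0xB1 0x65 0xCA 0x93 0x21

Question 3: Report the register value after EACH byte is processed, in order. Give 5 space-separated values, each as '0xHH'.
0x21 0x11 0x2E 0x0A 0x46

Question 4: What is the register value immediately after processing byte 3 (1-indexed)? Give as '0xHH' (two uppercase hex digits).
After byte 1 (0x47): reg=0x21
After byte 2 (0x4B): reg=0x11
After byte 3 (0x72): reg=0x2E

Answer: 0x2E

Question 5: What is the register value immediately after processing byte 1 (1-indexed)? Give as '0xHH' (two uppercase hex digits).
After byte 1 (0x47): reg=0x21

Answer: 0x21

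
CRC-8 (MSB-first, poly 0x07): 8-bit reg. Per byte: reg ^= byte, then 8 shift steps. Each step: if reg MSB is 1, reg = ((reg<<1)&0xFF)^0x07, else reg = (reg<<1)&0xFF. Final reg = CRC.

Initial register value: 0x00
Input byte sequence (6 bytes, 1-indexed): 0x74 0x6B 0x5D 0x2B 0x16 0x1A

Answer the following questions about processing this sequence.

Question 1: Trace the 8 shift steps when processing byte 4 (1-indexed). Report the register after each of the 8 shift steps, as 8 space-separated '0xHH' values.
Answer: 0x22 0x44 0x88 0x17 0x2E 0x5C 0xB8 0x77

Derivation:
After byte 1 (0x74): reg=0x4B
After byte 2 (0x6B): reg=0xE0
After byte 3 (0x5D): reg=0x3A
Register before byte 4: 0x3A
After XOR with byte 0x2B: 0x11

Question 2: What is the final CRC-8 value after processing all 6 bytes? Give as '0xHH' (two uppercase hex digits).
Answer: 0xA6

Derivation:
After byte 1 (0x74): reg=0x4B
After byte 2 (0x6B): reg=0xE0
After byte 3 (0x5D): reg=0x3A
After byte 4 (0x2B): reg=0x77
After byte 5 (0x16): reg=0x20
After byte 6 (0x1A): reg=0xA6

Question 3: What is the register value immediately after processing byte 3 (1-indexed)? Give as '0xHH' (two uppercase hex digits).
After byte 1 (0x74): reg=0x4B
After byte 2 (0x6B): reg=0xE0
After byte 3 (0x5D): reg=0x3A

Answer: 0x3A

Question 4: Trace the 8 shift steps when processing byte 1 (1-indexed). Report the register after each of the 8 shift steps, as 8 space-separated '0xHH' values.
Register before byte 1: 0x00
After XOR with byte 0x74: 0x74

Answer: 0xE8 0xD7 0xA9 0x55 0xAA 0x53 0xA6 0x4B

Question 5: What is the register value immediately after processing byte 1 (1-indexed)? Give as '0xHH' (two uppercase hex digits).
After byte 1 (0x74): reg=0x4B

Answer: 0x4B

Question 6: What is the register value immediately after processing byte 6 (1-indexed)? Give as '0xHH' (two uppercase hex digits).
Answer: 0xA6

Derivation:
After byte 1 (0x74): reg=0x4B
After byte 2 (0x6B): reg=0xE0
After byte 3 (0x5D): reg=0x3A
After byte 4 (0x2B): reg=0x77
After byte 5 (0x16): reg=0x20
After byte 6 (0x1A): reg=0xA6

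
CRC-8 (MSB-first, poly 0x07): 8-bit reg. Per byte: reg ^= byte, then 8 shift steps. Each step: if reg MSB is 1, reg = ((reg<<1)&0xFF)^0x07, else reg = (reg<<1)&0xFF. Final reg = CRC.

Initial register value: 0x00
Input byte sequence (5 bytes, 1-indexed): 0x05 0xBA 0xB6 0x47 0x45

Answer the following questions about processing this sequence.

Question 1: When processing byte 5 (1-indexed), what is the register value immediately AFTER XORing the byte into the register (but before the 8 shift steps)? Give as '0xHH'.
Register before byte 5: 0xC0
Byte 5: 0x45
0xC0 XOR 0x45 = 0x85

Answer: 0x85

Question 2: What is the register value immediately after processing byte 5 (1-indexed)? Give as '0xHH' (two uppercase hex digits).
After byte 1 (0x05): reg=0x1B
After byte 2 (0xBA): reg=0x6E
After byte 3 (0xB6): reg=0x06
After byte 4 (0x47): reg=0xC0
After byte 5 (0x45): reg=0x92

Answer: 0x92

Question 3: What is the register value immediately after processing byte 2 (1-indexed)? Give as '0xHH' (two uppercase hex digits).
After byte 1 (0x05): reg=0x1B
After byte 2 (0xBA): reg=0x6E

Answer: 0x6E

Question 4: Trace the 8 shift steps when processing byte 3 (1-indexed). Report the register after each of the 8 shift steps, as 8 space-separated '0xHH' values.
Answer: 0xB7 0x69 0xD2 0xA3 0x41 0x82 0x03 0x06

Derivation:
After byte 1 (0x05): reg=0x1B
After byte 2 (0xBA): reg=0x6E
Register before byte 3: 0x6E
After XOR with byte 0xB6: 0xD8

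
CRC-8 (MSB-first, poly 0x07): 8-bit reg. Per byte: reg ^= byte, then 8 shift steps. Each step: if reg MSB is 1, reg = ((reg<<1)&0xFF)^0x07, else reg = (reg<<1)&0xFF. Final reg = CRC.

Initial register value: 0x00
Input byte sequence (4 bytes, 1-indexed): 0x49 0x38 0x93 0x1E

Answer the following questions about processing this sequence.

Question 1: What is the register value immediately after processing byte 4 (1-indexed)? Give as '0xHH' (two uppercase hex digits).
Answer: 0x09

Derivation:
After byte 1 (0x49): reg=0xF8
After byte 2 (0x38): reg=0x4E
After byte 3 (0x93): reg=0x1D
After byte 4 (0x1E): reg=0x09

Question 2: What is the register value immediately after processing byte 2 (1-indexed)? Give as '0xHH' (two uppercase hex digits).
Answer: 0x4E

Derivation:
After byte 1 (0x49): reg=0xF8
After byte 2 (0x38): reg=0x4E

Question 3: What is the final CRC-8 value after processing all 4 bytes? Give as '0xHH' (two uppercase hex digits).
After byte 1 (0x49): reg=0xF8
After byte 2 (0x38): reg=0x4E
After byte 3 (0x93): reg=0x1D
After byte 4 (0x1E): reg=0x09

Answer: 0x09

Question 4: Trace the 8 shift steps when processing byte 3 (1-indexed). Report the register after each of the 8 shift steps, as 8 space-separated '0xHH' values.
After byte 1 (0x49): reg=0xF8
After byte 2 (0x38): reg=0x4E
Register before byte 3: 0x4E
After XOR with byte 0x93: 0xDD

Answer: 0xBD 0x7D 0xFA 0xF3 0xE1 0xC5 0x8D 0x1D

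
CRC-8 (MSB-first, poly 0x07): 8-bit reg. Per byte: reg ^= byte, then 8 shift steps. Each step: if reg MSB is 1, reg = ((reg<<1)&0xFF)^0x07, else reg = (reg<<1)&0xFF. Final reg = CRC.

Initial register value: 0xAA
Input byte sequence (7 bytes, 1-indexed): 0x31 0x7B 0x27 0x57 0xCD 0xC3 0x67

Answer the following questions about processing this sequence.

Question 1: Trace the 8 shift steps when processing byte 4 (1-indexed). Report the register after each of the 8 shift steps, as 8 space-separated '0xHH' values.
After byte 1 (0x31): reg=0xC8
After byte 2 (0x7B): reg=0x10
After byte 3 (0x27): reg=0x85
Register before byte 4: 0x85
After XOR with byte 0x57: 0xD2

Answer: 0xA3 0x41 0x82 0x03 0x06 0x0C 0x18 0x30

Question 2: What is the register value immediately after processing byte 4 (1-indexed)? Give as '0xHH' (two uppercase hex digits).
Answer: 0x30

Derivation:
After byte 1 (0x31): reg=0xC8
After byte 2 (0x7B): reg=0x10
After byte 3 (0x27): reg=0x85
After byte 4 (0x57): reg=0x30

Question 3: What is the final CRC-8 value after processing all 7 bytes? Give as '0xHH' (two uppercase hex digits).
After byte 1 (0x31): reg=0xC8
After byte 2 (0x7B): reg=0x10
After byte 3 (0x27): reg=0x85
After byte 4 (0x57): reg=0x30
After byte 5 (0xCD): reg=0xFD
After byte 6 (0xC3): reg=0xBA
After byte 7 (0x67): reg=0x1D

Answer: 0x1D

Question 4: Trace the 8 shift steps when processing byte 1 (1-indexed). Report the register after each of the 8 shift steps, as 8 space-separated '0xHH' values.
Answer: 0x31 0x62 0xC4 0x8F 0x19 0x32 0x64 0xC8

Derivation:
Register before byte 1: 0xAA
After XOR with byte 0x31: 0x9B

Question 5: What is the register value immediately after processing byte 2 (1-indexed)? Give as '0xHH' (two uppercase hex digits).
Answer: 0x10

Derivation:
After byte 1 (0x31): reg=0xC8
After byte 2 (0x7B): reg=0x10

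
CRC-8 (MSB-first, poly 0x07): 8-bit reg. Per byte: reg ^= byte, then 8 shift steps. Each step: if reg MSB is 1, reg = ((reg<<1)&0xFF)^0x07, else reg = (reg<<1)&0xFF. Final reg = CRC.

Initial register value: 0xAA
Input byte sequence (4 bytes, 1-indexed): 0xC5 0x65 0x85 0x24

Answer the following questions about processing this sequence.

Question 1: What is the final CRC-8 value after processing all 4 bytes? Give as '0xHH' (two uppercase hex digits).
After byte 1 (0xC5): reg=0x0A
After byte 2 (0x65): reg=0x0A
After byte 3 (0x85): reg=0xA4
After byte 4 (0x24): reg=0x89

Answer: 0x89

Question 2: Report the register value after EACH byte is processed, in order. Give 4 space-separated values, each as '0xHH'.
0x0A 0x0A 0xA4 0x89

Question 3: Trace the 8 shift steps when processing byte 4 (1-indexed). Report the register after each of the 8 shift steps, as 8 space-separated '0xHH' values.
Answer: 0x07 0x0E 0x1C 0x38 0x70 0xE0 0xC7 0x89

Derivation:
After byte 1 (0xC5): reg=0x0A
After byte 2 (0x65): reg=0x0A
After byte 3 (0x85): reg=0xA4
Register before byte 4: 0xA4
After XOR with byte 0x24: 0x80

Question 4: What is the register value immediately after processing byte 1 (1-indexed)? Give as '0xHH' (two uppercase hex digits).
After byte 1 (0xC5): reg=0x0A

Answer: 0x0A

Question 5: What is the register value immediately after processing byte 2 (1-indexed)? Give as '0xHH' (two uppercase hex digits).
Answer: 0x0A

Derivation:
After byte 1 (0xC5): reg=0x0A
After byte 2 (0x65): reg=0x0A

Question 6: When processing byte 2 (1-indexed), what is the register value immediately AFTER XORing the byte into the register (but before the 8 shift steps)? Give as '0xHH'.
Answer: 0x6F

Derivation:
Register before byte 2: 0x0A
Byte 2: 0x65
0x0A XOR 0x65 = 0x6F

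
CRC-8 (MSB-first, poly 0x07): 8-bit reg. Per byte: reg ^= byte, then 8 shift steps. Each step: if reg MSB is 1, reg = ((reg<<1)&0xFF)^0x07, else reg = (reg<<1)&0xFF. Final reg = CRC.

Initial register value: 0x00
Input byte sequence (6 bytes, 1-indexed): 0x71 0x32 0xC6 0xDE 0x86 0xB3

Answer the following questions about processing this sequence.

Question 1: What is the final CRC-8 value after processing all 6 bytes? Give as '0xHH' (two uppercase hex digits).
After byte 1 (0x71): reg=0x50
After byte 2 (0x32): reg=0x29
After byte 3 (0xC6): reg=0x83
After byte 4 (0xDE): reg=0x94
After byte 5 (0x86): reg=0x7E
After byte 6 (0xB3): reg=0x6D

Answer: 0x6D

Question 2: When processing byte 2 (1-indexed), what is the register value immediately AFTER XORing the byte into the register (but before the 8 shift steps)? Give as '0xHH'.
Register before byte 2: 0x50
Byte 2: 0x32
0x50 XOR 0x32 = 0x62

Answer: 0x62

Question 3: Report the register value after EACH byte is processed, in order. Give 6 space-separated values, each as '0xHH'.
0x50 0x29 0x83 0x94 0x7E 0x6D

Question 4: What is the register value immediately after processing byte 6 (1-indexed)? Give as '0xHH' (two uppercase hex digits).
Answer: 0x6D

Derivation:
After byte 1 (0x71): reg=0x50
After byte 2 (0x32): reg=0x29
After byte 3 (0xC6): reg=0x83
After byte 4 (0xDE): reg=0x94
After byte 5 (0x86): reg=0x7E
After byte 6 (0xB3): reg=0x6D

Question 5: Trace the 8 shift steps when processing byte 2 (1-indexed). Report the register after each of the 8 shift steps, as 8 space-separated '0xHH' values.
Answer: 0xC4 0x8F 0x19 0x32 0x64 0xC8 0x97 0x29

Derivation:
After byte 1 (0x71): reg=0x50
Register before byte 2: 0x50
After XOR with byte 0x32: 0x62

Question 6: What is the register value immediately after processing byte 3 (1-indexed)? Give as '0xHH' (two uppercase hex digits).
Answer: 0x83

Derivation:
After byte 1 (0x71): reg=0x50
After byte 2 (0x32): reg=0x29
After byte 3 (0xC6): reg=0x83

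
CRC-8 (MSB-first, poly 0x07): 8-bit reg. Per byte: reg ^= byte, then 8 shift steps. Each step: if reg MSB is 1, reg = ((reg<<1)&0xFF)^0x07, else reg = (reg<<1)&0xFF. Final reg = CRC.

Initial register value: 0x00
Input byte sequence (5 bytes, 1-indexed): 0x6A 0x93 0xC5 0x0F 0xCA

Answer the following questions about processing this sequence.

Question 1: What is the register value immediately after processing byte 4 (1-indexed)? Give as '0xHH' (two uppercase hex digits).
Answer: 0x5C

Derivation:
After byte 1 (0x6A): reg=0x11
After byte 2 (0x93): reg=0x87
After byte 3 (0xC5): reg=0xC9
After byte 4 (0x0F): reg=0x5C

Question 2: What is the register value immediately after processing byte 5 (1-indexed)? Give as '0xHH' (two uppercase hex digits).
After byte 1 (0x6A): reg=0x11
After byte 2 (0x93): reg=0x87
After byte 3 (0xC5): reg=0xC9
After byte 4 (0x0F): reg=0x5C
After byte 5 (0xCA): reg=0xEB

Answer: 0xEB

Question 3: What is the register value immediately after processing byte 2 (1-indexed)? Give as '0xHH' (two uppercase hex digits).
Answer: 0x87

Derivation:
After byte 1 (0x6A): reg=0x11
After byte 2 (0x93): reg=0x87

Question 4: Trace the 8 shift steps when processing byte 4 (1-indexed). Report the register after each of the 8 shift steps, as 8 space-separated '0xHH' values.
Answer: 0x8B 0x11 0x22 0x44 0x88 0x17 0x2E 0x5C

Derivation:
After byte 1 (0x6A): reg=0x11
After byte 2 (0x93): reg=0x87
After byte 3 (0xC5): reg=0xC9
Register before byte 4: 0xC9
After XOR with byte 0x0F: 0xC6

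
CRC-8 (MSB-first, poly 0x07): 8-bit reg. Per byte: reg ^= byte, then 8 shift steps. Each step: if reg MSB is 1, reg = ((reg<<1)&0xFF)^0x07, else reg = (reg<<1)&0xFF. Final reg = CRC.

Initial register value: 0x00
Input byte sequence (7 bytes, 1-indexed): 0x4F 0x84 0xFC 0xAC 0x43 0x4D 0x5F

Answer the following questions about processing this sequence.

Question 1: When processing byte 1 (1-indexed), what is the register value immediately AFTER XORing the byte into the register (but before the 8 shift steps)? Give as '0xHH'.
Answer: 0x4F

Derivation:
Register before byte 1: 0x00
Byte 1: 0x4F
0x00 XOR 0x4F = 0x4F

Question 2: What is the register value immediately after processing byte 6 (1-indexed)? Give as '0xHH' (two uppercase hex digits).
Answer: 0x27

Derivation:
After byte 1 (0x4F): reg=0xEA
After byte 2 (0x84): reg=0x0D
After byte 3 (0xFC): reg=0xD9
After byte 4 (0xAC): reg=0x4C
After byte 5 (0x43): reg=0x2D
After byte 6 (0x4D): reg=0x27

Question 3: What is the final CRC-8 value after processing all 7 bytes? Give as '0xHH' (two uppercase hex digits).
After byte 1 (0x4F): reg=0xEA
After byte 2 (0x84): reg=0x0D
After byte 3 (0xFC): reg=0xD9
After byte 4 (0xAC): reg=0x4C
After byte 5 (0x43): reg=0x2D
After byte 6 (0x4D): reg=0x27
After byte 7 (0x5F): reg=0x6F

Answer: 0x6F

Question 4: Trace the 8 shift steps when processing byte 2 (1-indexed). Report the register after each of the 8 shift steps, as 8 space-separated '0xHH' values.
Answer: 0xDC 0xBF 0x79 0xF2 0xE3 0xC1 0x85 0x0D

Derivation:
After byte 1 (0x4F): reg=0xEA
Register before byte 2: 0xEA
After XOR with byte 0x84: 0x6E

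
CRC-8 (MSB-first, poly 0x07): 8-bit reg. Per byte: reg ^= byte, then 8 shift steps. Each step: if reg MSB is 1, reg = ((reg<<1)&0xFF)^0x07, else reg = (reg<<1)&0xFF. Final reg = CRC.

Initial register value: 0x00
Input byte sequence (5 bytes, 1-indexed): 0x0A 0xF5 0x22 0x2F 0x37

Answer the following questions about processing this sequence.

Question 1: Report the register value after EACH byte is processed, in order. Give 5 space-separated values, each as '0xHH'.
0x36 0x47 0x3C 0x79 0xED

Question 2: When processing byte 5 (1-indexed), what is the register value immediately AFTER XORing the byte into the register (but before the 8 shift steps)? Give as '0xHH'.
Answer: 0x4E

Derivation:
Register before byte 5: 0x79
Byte 5: 0x37
0x79 XOR 0x37 = 0x4E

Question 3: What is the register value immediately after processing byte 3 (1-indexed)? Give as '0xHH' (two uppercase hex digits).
Answer: 0x3C

Derivation:
After byte 1 (0x0A): reg=0x36
After byte 2 (0xF5): reg=0x47
After byte 3 (0x22): reg=0x3C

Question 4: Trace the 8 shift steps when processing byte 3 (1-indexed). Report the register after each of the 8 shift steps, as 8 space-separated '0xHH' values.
After byte 1 (0x0A): reg=0x36
After byte 2 (0xF5): reg=0x47
Register before byte 3: 0x47
After XOR with byte 0x22: 0x65

Answer: 0xCA 0x93 0x21 0x42 0x84 0x0F 0x1E 0x3C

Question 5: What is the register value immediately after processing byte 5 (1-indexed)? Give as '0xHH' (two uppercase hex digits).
Answer: 0xED

Derivation:
After byte 1 (0x0A): reg=0x36
After byte 2 (0xF5): reg=0x47
After byte 3 (0x22): reg=0x3C
After byte 4 (0x2F): reg=0x79
After byte 5 (0x37): reg=0xED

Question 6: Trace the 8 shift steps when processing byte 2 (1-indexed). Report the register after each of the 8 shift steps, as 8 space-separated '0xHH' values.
Answer: 0x81 0x05 0x0A 0x14 0x28 0x50 0xA0 0x47

Derivation:
After byte 1 (0x0A): reg=0x36
Register before byte 2: 0x36
After XOR with byte 0xF5: 0xC3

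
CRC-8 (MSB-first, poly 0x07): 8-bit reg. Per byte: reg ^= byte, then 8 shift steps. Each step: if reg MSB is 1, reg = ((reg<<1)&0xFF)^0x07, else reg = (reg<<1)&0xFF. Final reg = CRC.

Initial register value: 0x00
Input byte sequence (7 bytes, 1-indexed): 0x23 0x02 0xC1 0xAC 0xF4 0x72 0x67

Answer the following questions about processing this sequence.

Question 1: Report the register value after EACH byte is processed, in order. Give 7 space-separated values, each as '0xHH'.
0xE9 0x9F 0x9D 0x97 0x2E 0x93 0xC2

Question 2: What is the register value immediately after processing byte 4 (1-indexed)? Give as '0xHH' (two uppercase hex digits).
Answer: 0x97

Derivation:
After byte 1 (0x23): reg=0xE9
After byte 2 (0x02): reg=0x9F
After byte 3 (0xC1): reg=0x9D
After byte 4 (0xAC): reg=0x97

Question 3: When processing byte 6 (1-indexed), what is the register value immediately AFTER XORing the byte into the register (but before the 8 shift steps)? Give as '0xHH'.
Register before byte 6: 0x2E
Byte 6: 0x72
0x2E XOR 0x72 = 0x5C

Answer: 0x5C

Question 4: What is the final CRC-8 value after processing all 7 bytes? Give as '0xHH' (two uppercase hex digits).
Answer: 0xC2

Derivation:
After byte 1 (0x23): reg=0xE9
After byte 2 (0x02): reg=0x9F
After byte 3 (0xC1): reg=0x9D
After byte 4 (0xAC): reg=0x97
After byte 5 (0xF4): reg=0x2E
After byte 6 (0x72): reg=0x93
After byte 7 (0x67): reg=0xC2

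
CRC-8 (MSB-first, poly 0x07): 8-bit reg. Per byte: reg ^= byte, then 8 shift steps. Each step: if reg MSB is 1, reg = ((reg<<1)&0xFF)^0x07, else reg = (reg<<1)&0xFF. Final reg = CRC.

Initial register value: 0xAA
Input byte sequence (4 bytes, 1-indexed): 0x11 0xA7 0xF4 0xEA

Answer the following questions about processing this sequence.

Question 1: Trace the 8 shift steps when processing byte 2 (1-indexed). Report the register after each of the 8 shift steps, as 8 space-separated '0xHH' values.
After byte 1 (0x11): reg=0x28
Register before byte 2: 0x28
After XOR with byte 0xA7: 0x8F

Answer: 0x19 0x32 0x64 0xC8 0x97 0x29 0x52 0xA4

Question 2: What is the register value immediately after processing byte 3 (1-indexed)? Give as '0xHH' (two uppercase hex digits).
Answer: 0xB7

Derivation:
After byte 1 (0x11): reg=0x28
After byte 2 (0xA7): reg=0xA4
After byte 3 (0xF4): reg=0xB7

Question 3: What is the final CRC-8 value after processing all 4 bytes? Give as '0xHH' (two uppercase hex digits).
After byte 1 (0x11): reg=0x28
After byte 2 (0xA7): reg=0xA4
After byte 3 (0xF4): reg=0xB7
After byte 4 (0xEA): reg=0x94

Answer: 0x94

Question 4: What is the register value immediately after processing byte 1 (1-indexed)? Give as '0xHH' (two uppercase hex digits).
Answer: 0x28

Derivation:
After byte 1 (0x11): reg=0x28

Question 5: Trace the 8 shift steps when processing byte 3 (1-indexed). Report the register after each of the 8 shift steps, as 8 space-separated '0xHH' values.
Answer: 0xA0 0x47 0x8E 0x1B 0x36 0x6C 0xD8 0xB7

Derivation:
After byte 1 (0x11): reg=0x28
After byte 2 (0xA7): reg=0xA4
Register before byte 3: 0xA4
After XOR with byte 0xF4: 0x50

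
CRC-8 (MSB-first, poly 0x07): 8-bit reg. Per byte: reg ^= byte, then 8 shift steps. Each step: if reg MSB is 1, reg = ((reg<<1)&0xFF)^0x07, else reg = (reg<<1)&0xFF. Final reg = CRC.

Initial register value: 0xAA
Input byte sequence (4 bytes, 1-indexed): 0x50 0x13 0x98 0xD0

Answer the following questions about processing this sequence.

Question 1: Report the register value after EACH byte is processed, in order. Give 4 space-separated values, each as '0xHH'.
0xE8 0xEF 0x42 0xF7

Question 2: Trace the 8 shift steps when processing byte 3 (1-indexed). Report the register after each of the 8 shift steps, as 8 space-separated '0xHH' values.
After byte 1 (0x50): reg=0xE8
After byte 2 (0x13): reg=0xEF
Register before byte 3: 0xEF
After XOR with byte 0x98: 0x77

Answer: 0xEE 0xDB 0xB1 0x65 0xCA 0x93 0x21 0x42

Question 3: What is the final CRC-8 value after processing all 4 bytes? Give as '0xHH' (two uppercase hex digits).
After byte 1 (0x50): reg=0xE8
After byte 2 (0x13): reg=0xEF
After byte 3 (0x98): reg=0x42
After byte 4 (0xD0): reg=0xF7

Answer: 0xF7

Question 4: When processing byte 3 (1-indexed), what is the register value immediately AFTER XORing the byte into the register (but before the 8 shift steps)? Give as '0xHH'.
Answer: 0x77

Derivation:
Register before byte 3: 0xEF
Byte 3: 0x98
0xEF XOR 0x98 = 0x77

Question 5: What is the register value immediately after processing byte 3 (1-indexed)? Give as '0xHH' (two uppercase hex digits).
Answer: 0x42

Derivation:
After byte 1 (0x50): reg=0xE8
After byte 2 (0x13): reg=0xEF
After byte 3 (0x98): reg=0x42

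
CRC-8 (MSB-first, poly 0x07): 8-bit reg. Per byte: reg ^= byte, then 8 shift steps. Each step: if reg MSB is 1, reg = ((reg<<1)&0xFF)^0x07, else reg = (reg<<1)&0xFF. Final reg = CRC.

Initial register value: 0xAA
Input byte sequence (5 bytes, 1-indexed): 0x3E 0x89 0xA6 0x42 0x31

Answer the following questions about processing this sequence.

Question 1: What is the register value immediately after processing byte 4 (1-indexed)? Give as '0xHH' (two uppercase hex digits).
Answer: 0x90

Derivation:
After byte 1 (0x3E): reg=0xE5
After byte 2 (0x89): reg=0x03
After byte 3 (0xA6): reg=0x72
After byte 4 (0x42): reg=0x90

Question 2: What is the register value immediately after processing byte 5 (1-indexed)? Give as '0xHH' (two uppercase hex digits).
Answer: 0x6E

Derivation:
After byte 1 (0x3E): reg=0xE5
After byte 2 (0x89): reg=0x03
After byte 3 (0xA6): reg=0x72
After byte 4 (0x42): reg=0x90
After byte 5 (0x31): reg=0x6E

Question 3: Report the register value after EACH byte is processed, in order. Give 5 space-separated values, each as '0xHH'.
0xE5 0x03 0x72 0x90 0x6E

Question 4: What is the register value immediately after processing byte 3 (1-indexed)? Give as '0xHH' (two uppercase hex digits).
After byte 1 (0x3E): reg=0xE5
After byte 2 (0x89): reg=0x03
After byte 3 (0xA6): reg=0x72

Answer: 0x72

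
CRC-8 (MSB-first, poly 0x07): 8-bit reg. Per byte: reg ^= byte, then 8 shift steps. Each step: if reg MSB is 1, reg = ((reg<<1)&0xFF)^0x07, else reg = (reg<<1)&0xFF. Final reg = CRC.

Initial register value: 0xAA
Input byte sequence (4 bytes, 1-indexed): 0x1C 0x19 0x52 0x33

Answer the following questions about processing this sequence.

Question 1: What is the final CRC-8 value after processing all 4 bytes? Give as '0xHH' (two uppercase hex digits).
After byte 1 (0x1C): reg=0x0B
After byte 2 (0x19): reg=0x7E
After byte 3 (0x52): reg=0xC4
After byte 4 (0x33): reg=0xCB

Answer: 0xCB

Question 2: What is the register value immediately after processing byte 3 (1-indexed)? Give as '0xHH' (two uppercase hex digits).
Answer: 0xC4

Derivation:
After byte 1 (0x1C): reg=0x0B
After byte 2 (0x19): reg=0x7E
After byte 3 (0x52): reg=0xC4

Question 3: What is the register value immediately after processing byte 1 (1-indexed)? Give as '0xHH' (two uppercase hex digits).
Answer: 0x0B

Derivation:
After byte 1 (0x1C): reg=0x0B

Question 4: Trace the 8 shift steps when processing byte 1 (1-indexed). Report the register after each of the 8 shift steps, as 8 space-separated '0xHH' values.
Register before byte 1: 0xAA
After XOR with byte 0x1C: 0xB6

Answer: 0x6B 0xD6 0xAB 0x51 0xA2 0x43 0x86 0x0B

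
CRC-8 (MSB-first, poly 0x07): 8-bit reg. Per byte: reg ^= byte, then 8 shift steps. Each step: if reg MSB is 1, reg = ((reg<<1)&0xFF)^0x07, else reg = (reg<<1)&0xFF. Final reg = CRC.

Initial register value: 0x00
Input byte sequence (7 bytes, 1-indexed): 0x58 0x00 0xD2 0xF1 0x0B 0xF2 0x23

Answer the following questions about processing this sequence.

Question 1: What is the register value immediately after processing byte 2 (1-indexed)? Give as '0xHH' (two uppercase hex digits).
Answer: 0xA4

Derivation:
After byte 1 (0x58): reg=0x8F
After byte 2 (0x00): reg=0xA4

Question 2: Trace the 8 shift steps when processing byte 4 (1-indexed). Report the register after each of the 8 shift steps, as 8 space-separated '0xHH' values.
After byte 1 (0x58): reg=0x8F
After byte 2 (0x00): reg=0xA4
After byte 3 (0xD2): reg=0x45
Register before byte 4: 0x45
After XOR with byte 0xF1: 0xB4

Answer: 0x6F 0xDE 0xBB 0x71 0xE2 0xC3 0x81 0x05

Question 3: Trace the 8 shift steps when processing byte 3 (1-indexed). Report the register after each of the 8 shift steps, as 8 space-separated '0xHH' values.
After byte 1 (0x58): reg=0x8F
After byte 2 (0x00): reg=0xA4
Register before byte 3: 0xA4
After XOR with byte 0xD2: 0x76

Answer: 0xEC 0xDF 0xB9 0x75 0xEA 0xD3 0xA1 0x45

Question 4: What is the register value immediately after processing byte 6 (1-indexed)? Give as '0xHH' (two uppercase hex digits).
After byte 1 (0x58): reg=0x8F
After byte 2 (0x00): reg=0xA4
After byte 3 (0xD2): reg=0x45
After byte 4 (0xF1): reg=0x05
After byte 5 (0x0B): reg=0x2A
After byte 6 (0xF2): reg=0x06

Answer: 0x06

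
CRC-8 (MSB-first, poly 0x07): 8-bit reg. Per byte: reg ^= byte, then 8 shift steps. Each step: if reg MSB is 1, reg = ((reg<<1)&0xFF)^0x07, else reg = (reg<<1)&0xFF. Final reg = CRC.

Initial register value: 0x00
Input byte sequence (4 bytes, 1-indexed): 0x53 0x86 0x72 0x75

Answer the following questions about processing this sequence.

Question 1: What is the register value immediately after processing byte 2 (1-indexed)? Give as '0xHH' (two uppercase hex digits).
Answer: 0xA8

Derivation:
After byte 1 (0x53): reg=0xBE
After byte 2 (0x86): reg=0xA8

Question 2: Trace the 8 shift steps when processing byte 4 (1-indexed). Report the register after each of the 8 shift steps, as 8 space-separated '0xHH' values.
Answer: 0xFA 0xF3 0xE1 0xC5 0x8D 0x1D 0x3A 0x74

Derivation:
After byte 1 (0x53): reg=0xBE
After byte 2 (0x86): reg=0xA8
After byte 3 (0x72): reg=0x08
Register before byte 4: 0x08
After XOR with byte 0x75: 0x7D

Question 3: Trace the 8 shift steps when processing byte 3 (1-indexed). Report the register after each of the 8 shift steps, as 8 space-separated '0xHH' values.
After byte 1 (0x53): reg=0xBE
After byte 2 (0x86): reg=0xA8
Register before byte 3: 0xA8
After XOR with byte 0x72: 0xDA

Answer: 0xB3 0x61 0xC2 0x83 0x01 0x02 0x04 0x08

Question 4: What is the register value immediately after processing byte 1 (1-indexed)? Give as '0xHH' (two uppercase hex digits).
Answer: 0xBE

Derivation:
After byte 1 (0x53): reg=0xBE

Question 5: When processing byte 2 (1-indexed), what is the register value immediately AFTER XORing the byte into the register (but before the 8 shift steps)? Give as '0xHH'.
Answer: 0x38

Derivation:
Register before byte 2: 0xBE
Byte 2: 0x86
0xBE XOR 0x86 = 0x38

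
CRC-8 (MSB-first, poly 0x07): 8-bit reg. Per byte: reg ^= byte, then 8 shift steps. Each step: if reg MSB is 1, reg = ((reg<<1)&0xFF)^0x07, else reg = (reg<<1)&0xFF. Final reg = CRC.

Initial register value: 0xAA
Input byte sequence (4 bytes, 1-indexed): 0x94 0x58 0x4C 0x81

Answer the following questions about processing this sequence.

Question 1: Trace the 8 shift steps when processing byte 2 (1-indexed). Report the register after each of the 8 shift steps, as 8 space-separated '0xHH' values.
After byte 1 (0x94): reg=0xBA
Register before byte 2: 0xBA
After XOR with byte 0x58: 0xE2

Answer: 0xC3 0x81 0x05 0x0A 0x14 0x28 0x50 0xA0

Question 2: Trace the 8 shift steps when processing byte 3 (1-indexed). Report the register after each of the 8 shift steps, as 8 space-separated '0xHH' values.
Answer: 0xDF 0xB9 0x75 0xEA 0xD3 0xA1 0x45 0x8A

Derivation:
After byte 1 (0x94): reg=0xBA
After byte 2 (0x58): reg=0xA0
Register before byte 3: 0xA0
After XOR with byte 0x4C: 0xEC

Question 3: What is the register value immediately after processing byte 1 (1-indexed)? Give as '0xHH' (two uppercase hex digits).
Answer: 0xBA

Derivation:
After byte 1 (0x94): reg=0xBA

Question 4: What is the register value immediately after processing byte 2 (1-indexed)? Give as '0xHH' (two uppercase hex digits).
Answer: 0xA0

Derivation:
After byte 1 (0x94): reg=0xBA
After byte 2 (0x58): reg=0xA0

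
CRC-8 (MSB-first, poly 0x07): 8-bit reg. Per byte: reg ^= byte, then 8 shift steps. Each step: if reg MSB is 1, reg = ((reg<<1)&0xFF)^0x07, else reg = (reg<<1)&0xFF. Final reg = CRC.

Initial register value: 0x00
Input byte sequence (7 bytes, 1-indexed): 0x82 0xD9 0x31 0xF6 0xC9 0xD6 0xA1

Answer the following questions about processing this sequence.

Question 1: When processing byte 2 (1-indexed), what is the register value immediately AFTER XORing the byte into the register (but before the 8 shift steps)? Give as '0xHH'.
Answer: 0x5E

Derivation:
Register before byte 2: 0x87
Byte 2: 0xD9
0x87 XOR 0xD9 = 0x5E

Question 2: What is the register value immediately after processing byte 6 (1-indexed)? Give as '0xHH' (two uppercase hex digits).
After byte 1 (0x82): reg=0x87
After byte 2 (0xD9): reg=0x9D
After byte 3 (0x31): reg=0x4D
After byte 4 (0xF6): reg=0x28
After byte 5 (0xC9): reg=0xA9
After byte 6 (0xD6): reg=0x7A

Answer: 0x7A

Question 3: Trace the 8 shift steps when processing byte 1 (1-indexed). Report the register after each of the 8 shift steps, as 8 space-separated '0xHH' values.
Register before byte 1: 0x00
After XOR with byte 0x82: 0x82

Answer: 0x03 0x06 0x0C 0x18 0x30 0x60 0xC0 0x87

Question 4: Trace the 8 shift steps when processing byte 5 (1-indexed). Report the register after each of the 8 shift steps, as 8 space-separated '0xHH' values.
Answer: 0xC5 0x8D 0x1D 0x3A 0x74 0xE8 0xD7 0xA9

Derivation:
After byte 1 (0x82): reg=0x87
After byte 2 (0xD9): reg=0x9D
After byte 3 (0x31): reg=0x4D
After byte 4 (0xF6): reg=0x28
Register before byte 5: 0x28
After XOR with byte 0xC9: 0xE1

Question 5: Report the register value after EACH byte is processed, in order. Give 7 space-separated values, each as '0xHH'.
0x87 0x9D 0x4D 0x28 0xA9 0x7A 0x0F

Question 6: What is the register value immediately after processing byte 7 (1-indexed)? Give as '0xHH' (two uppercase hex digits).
Answer: 0x0F

Derivation:
After byte 1 (0x82): reg=0x87
After byte 2 (0xD9): reg=0x9D
After byte 3 (0x31): reg=0x4D
After byte 4 (0xF6): reg=0x28
After byte 5 (0xC9): reg=0xA9
After byte 6 (0xD6): reg=0x7A
After byte 7 (0xA1): reg=0x0F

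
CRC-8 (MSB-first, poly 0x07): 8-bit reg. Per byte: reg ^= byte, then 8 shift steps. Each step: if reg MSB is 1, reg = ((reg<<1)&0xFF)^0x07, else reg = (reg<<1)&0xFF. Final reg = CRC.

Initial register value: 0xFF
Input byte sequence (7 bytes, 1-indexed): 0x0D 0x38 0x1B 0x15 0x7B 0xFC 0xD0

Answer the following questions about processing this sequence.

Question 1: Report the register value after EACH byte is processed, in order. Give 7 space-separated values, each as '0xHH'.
0xD0 0x96 0xAA 0x34 0xEA 0x62 0x17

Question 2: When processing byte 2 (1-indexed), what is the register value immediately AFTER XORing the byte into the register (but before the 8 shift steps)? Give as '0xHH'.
Answer: 0xE8

Derivation:
Register before byte 2: 0xD0
Byte 2: 0x38
0xD0 XOR 0x38 = 0xE8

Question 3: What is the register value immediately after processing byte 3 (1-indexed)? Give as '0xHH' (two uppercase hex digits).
Answer: 0xAA

Derivation:
After byte 1 (0x0D): reg=0xD0
After byte 2 (0x38): reg=0x96
After byte 3 (0x1B): reg=0xAA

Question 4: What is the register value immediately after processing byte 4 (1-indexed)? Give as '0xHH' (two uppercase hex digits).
Answer: 0x34

Derivation:
After byte 1 (0x0D): reg=0xD0
After byte 2 (0x38): reg=0x96
After byte 3 (0x1B): reg=0xAA
After byte 4 (0x15): reg=0x34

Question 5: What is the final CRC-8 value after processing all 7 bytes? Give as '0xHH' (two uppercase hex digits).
After byte 1 (0x0D): reg=0xD0
After byte 2 (0x38): reg=0x96
After byte 3 (0x1B): reg=0xAA
After byte 4 (0x15): reg=0x34
After byte 5 (0x7B): reg=0xEA
After byte 6 (0xFC): reg=0x62
After byte 7 (0xD0): reg=0x17

Answer: 0x17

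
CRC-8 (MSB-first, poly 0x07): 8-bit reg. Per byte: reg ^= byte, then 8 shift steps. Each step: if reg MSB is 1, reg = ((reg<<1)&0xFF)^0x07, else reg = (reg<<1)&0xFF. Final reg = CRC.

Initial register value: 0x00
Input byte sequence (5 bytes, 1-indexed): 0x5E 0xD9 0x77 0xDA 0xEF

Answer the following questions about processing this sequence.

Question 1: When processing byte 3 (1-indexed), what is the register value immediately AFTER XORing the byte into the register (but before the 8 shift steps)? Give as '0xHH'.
Answer: 0xAC

Derivation:
Register before byte 3: 0xDB
Byte 3: 0x77
0xDB XOR 0x77 = 0xAC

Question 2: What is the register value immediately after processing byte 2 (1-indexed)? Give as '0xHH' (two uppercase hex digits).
After byte 1 (0x5E): reg=0x9D
After byte 2 (0xD9): reg=0xDB

Answer: 0xDB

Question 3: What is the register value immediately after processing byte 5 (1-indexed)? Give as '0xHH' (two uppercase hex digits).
Answer: 0x09

Derivation:
After byte 1 (0x5E): reg=0x9D
After byte 2 (0xD9): reg=0xDB
After byte 3 (0x77): reg=0x4D
After byte 4 (0xDA): reg=0xEC
After byte 5 (0xEF): reg=0x09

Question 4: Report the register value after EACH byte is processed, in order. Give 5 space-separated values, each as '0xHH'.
0x9D 0xDB 0x4D 0xEC 0x09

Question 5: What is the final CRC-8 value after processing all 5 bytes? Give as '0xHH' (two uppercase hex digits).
Answer: 0x09

Derivation:
After byte 1 (0x5E): reg=0x9D
After byte 2 (0xD9): reg=0xDB
After byte 3 (0x77): reg=0x4D
After byte 4 (0xDA): reg=0xEC
After byte 5 (0xEF): reg=0x09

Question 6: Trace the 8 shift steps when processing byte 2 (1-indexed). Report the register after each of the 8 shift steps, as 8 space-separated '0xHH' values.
Answer: 0x88 0x17 0x2E 0x5C 0xB8 0x77 0xEE 0xDB

Derivation:
After byte 1 (0x5E): reg=0x9D
Register before byte 2: 0x9D
After XOR with byte 0xD9: 0x44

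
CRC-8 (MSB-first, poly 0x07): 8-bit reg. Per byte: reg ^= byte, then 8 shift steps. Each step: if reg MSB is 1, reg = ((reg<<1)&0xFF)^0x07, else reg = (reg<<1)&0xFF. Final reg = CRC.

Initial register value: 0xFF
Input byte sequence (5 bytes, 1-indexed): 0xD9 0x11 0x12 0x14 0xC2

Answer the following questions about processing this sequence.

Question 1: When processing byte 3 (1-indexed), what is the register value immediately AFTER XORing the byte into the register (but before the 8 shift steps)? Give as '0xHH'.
Register before byte 3: 0xA7
Byte 3: 0x12
0xA7 XOR 0x12 = 0xB5

Answer: 0xB5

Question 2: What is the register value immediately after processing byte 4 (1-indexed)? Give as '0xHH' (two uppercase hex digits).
Answer: 0x62

Derivation:
After byte 1 (0xD9): reg=0xF2
After byte 2 (0x11): reg=0xA7
After byte 3 (0x12): reg=0x02
After byte 4 (0x14): reg=0x62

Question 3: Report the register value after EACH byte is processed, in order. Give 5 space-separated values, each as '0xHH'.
0xF2 0xA7 0x02 0x62 0x69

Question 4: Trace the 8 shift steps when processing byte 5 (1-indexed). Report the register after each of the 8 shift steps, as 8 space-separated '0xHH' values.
Answer: 0x47 0x8E 0x1B 0x36 0x6C 0xD8 0xB7 0x69

Derivation:
After byte 1 (0xD9): reg=0xF2
After byte 2 (0x11): reg=0xA7
After byte 3 (0x12): reg=0x02
After byte 4 (0x14): reg=0x62
Register before byte 5: 0x62
After XOR with byte 0xC2: 0xA0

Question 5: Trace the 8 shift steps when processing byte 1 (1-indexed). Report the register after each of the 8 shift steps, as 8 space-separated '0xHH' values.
Register before byte 1: 0xFF
After XOR with byte 0xD9: 0x26

Answer: 0x4C 0x98 0x37 0x6E 0xDC 0xBF 0x79 0xF2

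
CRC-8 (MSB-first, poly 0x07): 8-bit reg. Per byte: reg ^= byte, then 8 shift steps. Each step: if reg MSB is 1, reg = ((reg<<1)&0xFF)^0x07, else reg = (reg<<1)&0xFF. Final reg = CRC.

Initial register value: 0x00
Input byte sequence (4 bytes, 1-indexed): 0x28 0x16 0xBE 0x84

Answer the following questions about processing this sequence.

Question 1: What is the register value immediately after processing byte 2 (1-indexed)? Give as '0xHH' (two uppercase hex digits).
After byte 1 (0x28): reg=0xD8
After byte 2 (0x16): reg=0x64

Answer: 0x64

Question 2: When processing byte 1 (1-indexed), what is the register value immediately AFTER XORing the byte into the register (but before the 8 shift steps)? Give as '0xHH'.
Answer: 0x28

Derivation:
Register before byte 1: 0x00
Byte 1: 0x28
0x00 XOR 0x28 = 0x28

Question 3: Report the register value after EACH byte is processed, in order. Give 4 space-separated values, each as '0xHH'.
0xD8 0x64 0x08 0xAD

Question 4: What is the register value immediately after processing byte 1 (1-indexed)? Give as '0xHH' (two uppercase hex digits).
After byte 1 (0x28): reg=0xD8

Answer: 0xD8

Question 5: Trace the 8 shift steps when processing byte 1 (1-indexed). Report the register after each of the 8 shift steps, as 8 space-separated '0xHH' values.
Answer: 0x50 0xA0 0x47 0x8E 0x1B 0x36 0x6C 0xD8

Derivation:
Register before byte 1: 0x00
After XOR with byte 0x28: 0x28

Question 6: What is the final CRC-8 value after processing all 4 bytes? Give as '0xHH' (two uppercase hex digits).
After byte 1 (0x28): reg=0xD8
After byte 2 (0x16): reg=0x64
After byte 3 (0xBE): reg=0x08
After byte 4 (0x84): reg=0xAD

Answer: 0xAD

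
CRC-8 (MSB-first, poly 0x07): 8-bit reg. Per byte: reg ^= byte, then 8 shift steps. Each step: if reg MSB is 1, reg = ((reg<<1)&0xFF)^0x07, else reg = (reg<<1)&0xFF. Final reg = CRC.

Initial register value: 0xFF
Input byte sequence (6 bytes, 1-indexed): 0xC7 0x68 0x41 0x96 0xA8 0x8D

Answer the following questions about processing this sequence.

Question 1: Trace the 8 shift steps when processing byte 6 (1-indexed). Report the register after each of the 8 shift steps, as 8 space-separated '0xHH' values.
After byte 1 (0xC7): reg=0xA8
After byte 2 (0x68): reg=0x4E
After byte 3 (0x41): reg=0x2D
After byte 4 (0x96): reg=0x28
After byte 5 (0xA8): reg=0x89
Register before byte 6: 0x89
After XOR with byte 0x8D: 0x04

Answer: 0x08 0x10 0x20 0x40 0x80 0x07 0x0E 0x1C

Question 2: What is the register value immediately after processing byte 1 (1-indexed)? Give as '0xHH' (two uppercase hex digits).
Answer: 0xA8

Derivation:
After byte 1 (0xC7): reg=0xA8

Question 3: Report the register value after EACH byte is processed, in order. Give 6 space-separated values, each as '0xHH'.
0xA8 0x4E 0x2D 0x28 0x89 0x1C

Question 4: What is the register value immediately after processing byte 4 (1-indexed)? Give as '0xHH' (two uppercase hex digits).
Answer: 0x28

Derivation:
After byte 1 (0xC7): reg=0xA8
After byte 2 (0x68): reg=0x4E
After byte 3 (0x41): reg=0x2D
After byte 4 (0x96): reg=0x28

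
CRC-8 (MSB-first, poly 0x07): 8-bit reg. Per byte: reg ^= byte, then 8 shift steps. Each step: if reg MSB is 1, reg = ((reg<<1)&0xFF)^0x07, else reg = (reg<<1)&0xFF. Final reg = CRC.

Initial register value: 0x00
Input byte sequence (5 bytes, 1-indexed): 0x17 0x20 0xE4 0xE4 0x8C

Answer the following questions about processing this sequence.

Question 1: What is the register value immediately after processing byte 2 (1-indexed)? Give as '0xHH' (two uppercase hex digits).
After byte 1 (0x17): reg=0x65
After byte 2 (0x20): reg=0xDC

Answer: 0xDC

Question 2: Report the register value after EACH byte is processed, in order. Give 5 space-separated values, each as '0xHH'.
0x65 0xDC 0xA8 0xE3 0x0A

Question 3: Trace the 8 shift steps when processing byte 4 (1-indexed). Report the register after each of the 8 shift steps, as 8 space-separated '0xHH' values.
After byte 1 (0x17): reg=0x65
After byte 2 (0x20): reg=0xDC
After byte 3 (0xE4): reg=0xA8
Register before byte 4: 0xA8
After XOR with byte 0xE4: 0x4C

Answer: 0x98 0x37 0x6E 0xDC 0xBF 0x79 0xF2 0xE3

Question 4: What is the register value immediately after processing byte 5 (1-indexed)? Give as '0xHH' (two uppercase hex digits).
After byte 1 (0x17): reg=0x65
After byte 2 (0x20): reg=0xDC
After byte 3 (0xE4): reg=0xA8
After byte 4 (0xE4): reg=0xE3
After byte 5 (0x8C): reg=0x0A

Answer: 0x0A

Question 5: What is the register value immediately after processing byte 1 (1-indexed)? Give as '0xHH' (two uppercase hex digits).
Answer: 0x65

Derivation:
After byte 1 (0x17): reg=0x65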